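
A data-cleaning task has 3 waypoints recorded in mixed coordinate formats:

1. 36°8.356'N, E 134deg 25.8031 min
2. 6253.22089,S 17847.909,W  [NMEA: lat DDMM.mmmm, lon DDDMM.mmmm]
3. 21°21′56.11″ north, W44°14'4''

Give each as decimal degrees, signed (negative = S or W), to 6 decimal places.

1. 36.139267, 134.430052
2. -62.887015, -178.798483
3. 21.365586, -44.234444

Point 1:
  Latitude: 36 + 8.356/60 = 36.1392667
  N → positive
  Longitude: 134 + 25.8031/60 = 134.4300517
  E ⇒ keep positive
Point 2:
  Latitude: split at 2 digits → 62° and 53.22089′; 62 + 53.22089/60 = 62.8870148
  S ⇒ negate
  Longitude: degrees = first 3 digits = 178, minutes = 47.909; 178 + 47.909/60 = 178.7984833
  W ⇒ negate
Point 3:
  φ: 21° + 21/60 + 56.11/3600 = 21 + 0.350000 + 0.015586 = 21.3655861
  N → positive
  Longitude: 44° + 14/60 + 4/3600 = 44 + 0.233333 + 0.001111 = 44.2344444
  W ⇒ negate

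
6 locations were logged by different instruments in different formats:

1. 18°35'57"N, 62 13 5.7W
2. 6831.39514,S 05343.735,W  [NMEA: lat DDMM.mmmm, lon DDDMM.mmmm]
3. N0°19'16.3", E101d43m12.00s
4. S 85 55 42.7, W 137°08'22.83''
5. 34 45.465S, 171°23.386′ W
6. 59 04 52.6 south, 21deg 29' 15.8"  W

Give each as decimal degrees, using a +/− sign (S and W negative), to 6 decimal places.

1. 18.599167, -62.218250
2. -68.523252, -53.728917
3. 0.321194, 101.720000
4. -85.928528, -137.139675
5. -34.757750, -171.389767
6. -59.081278, -21.487722

Point 1:
  Latitude: 18 + 35/60 + 57/3600 = 18.5991667
  N ⇒ keep positive
  Lon: 62 + 13/60 + 5.7/3600 = 62.2182500
  hemisphere W, so the sign is −
Point 2:
  Lat: degrees = first 2 digits = 68, minutes = 31.39514; 68 + 31.39514/60 = 68.5232523
  S ⇒ negate
  λ: split at 3 digits → 053° and 43.735′; 53 + 43.735/60 = 53.7289167
  W ⇒ negate
Point 3:
  φ: 0 + 19/60 + 16.3/3600 = 0.3211944
  N ⇒ keep positive
  Lon: 101 + 43/60 + 12/3600 = 101.7200000
  E → positive
Point 4:
  Lat: 55′ + 42.7″ = 55.71167′; 85 + 55.71167/60 = 85.9285278
  hemisphere S, so the sign is −
  λ: 137° + 8/60 + 22.83/3600 = 137 + 0.133333 + 0.006342 = 137.1396750
  W → negative
Point 5:
  φ: 34 + 45.465/60 = 34.7577500
  hemisphere S, so the sign is −
  λ: 171 + 23.386/60 = 171.3897667
  hemisphere W, so the sign is −
Point 6:
  φ: 4′ + 52.6″ = 4.87667′; 59 + 4.87667/60 = 59.0812778
  S ⇒ negate
  λ: 21 + 29/60 + 15.8/3600 = 21.4877222
  W ⇒ negate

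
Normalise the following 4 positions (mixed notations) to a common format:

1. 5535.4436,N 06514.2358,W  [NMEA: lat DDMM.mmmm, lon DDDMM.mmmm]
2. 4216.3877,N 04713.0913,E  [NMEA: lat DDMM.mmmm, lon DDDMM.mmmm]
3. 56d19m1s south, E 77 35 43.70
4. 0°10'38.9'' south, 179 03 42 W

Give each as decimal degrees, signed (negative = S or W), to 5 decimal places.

1. 55.59073, -65.23726
2. 42.27313, 47.21819
3. -56.31694, 77.59547
4. -0.17747, -179.06167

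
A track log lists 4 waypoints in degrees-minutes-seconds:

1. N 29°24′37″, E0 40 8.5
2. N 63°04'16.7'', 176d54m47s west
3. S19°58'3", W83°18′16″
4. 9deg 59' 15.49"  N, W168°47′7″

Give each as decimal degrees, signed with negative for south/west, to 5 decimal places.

Point 1:
  Latitude: 24′ + 37″ = 24.61667′; 29 + 24.61667/60 = 29.410278
  N → positive
  Lon: 0 + 40/60 + 8.5/3600 = 0.669028
  E → positive
Point 2:
  φ: 63° + 4/60 + 16.7/3600 = 63 + 0.066667 + 0.004639 = 63.071306
  N → positive
  λ: 54′ + 47″ = 54.78333′; 176 + 54.78333/60 = 176.913056
  W → negative
Point 3:
  Lat: 19° + 58/60 + 3/3600 = 19 + 0.966667 + 0.000833 = 19.967500
  hemisphere S, so the sign is −
  Lon: 83° + 18/60 + 16/3600 = 83 + 0.300000 + 0.004444 = 83.304444
  hemisphere W, so the sign is −
Point 4:
  Lat: 9 + 59/60 + 15.49/3600 = 9.987636
  N → positive
  λ: 168 + 47/60 + 7/3600 = 168.785278
  W → negative

1. 29.41028, 0.66903
2. 63.07131, -176.91306
3. -19.96750, -83.30444
4. 9.98764, -168.78528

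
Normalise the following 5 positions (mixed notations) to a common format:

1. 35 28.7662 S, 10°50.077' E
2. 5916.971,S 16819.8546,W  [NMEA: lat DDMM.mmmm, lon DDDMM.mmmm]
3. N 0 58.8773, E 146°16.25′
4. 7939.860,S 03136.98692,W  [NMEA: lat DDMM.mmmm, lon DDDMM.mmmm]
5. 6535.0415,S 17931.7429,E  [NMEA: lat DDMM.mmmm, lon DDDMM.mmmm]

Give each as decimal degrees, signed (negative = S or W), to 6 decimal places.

1. -35.479437, 10.834617
2. -59.282850, -168.330910
3. 0.981288, 146.270833
4. -79.664333, -31.616449
5. -65.584025, 179.529048

Point 1:
  Latitude: 35 + 28.7662/60 = 35.4794367
  S → negative
  Longitude: 10 + 50.077/60 = 10.8346167
  E ⇒ keep positive
Point 2:
  φ: split at 2 digits → 59° and 16.971′; 59 + 16.971/60 = 59.2828500
  hemisphere S, so the sign is −
  λ: split at 3 digits → 168° and 19.8546′; 168 + 19.8546/60 = 168.3309100
  hemisphere W, so the sign is −
Point 3:
  Lat: 58.8773′ = 0.981288°; total 0.9812883
  N ⇒ keep positive
  Lon: 146 + 16.25/60 = 146.2708333
  E ⇒ keep positive
Point 4:
  Lat: degrees = first 2 digits = 79, minutes = 39.86; 79 + 39.86/60 = 79.6643333
  S → negative
  Longitude: split at 3 digits → 031° and 36.98692′; 31 + 36.98692/60 = 31.6164487
  W → negative
Point 5:
  Lat: split at 2 digits → 65° and 35.0415′; 65 + 35.0415/60 = 65.5840250
  hemisphere S, so the sign is −
  λ: split at 3 digits → 179° and 31.7429′; 179 + 31.7429/60 = 179.5290483
  E → positive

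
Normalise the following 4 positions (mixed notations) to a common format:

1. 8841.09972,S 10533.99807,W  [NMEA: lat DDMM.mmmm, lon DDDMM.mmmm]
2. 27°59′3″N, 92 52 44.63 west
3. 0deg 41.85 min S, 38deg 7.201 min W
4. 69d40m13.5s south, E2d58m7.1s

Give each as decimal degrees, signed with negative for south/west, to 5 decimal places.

Point 1:
  Lat: split at 2 digits → 88° and 41.09972′; 88 + 41.09972/60 = 88.684995
  hemisphere S, so the sign is −
  Lon: degrees = first 3 digits = 105, minutes = 33.99807; 105 + 33.99807/60 = 105.566635
  hemisphere W, so the sign is −
Point 2:
  φ: 59′ + 3″ = 59.05000′; 27 + 59.05000/60 = 27.984167
  N → positive
  Longitude: 52′ + 44.63″ = 52.74383′; 92 + 52.74383/60 = 92.879064
  W → negative
Point 3:
  φ: 0 + 41.85/60 = 0.697500
  hemisphere S, so the sign is −
  λ: 38 + 7.201/60 = 38.120017
  W ⇒ negate
Point 4:
  Lat: 69° + 40/60 + 13.5/3600 = 69 + 0.666667 + 0.003750 = 69.670417
  S → negative
  λ: 2° + 58/60 + 7.1/3600 = 2 + 0.966667 + 0.001972 = 2.968639
  E ⇒ keep positive

1. -88.68500, -105.56663
2. 27.98417, -92.87906
3. -0.69750, -38.12002
4. -69.67042, 2.96864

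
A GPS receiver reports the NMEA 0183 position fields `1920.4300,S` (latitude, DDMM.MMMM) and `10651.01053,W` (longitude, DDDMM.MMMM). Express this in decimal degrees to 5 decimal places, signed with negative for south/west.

Latitude: split at 2 digits → 19° and 20.43′; 19 + 20.43/60 = 19.340500
hemisphere S, so the sign is −
λ: split at 3 digits → 106° and 51.01053′; 106 + 51.01053/60 = 106.850176
hemisphere W, so the sign is −

-19.34050, -106.85018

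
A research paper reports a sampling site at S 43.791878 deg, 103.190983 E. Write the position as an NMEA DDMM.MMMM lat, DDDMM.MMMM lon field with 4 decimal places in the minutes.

Latitude: 43° + 0.791878 × 60 = 43° 47.512680′
λ: 103° + 0.190983 × 60 = 103° 11.458980′

4347.5127,S / 10311.4590,E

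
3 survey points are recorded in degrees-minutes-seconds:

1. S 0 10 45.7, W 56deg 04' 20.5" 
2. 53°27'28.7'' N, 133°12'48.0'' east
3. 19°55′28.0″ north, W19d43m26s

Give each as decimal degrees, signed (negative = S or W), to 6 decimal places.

1. -0.179361, -56.072361
2. 53.457972, 133.213333
3. 19.924444, -19.723889

Point 1:
  φ: 10′ + 45.7″ = 10.76167′; 0 + 10.76167/60 = 0.1793611
  hemisphere S, so the sign is −
  Longitude: 56° + 4/60 + 20.5/3600 = 56 + 0.066667 + 0.005694 = 56.0723611
  W ⇒ negate
Point 2:
  Latitude: 27′ + 28.7″ = 27.47833′; 53 + 27.47833/60 = 53.4579722
  N ⇒ keep positive
  Longitude: 133 + 12/60 + 48/3600 = 133.2133333
  E ⇒ keep positive
Point 3:
  Lat: 55′ + 28″ = 55.46667′; 19 + 55.46667/60 = 19.9244444
  N → positive
  Lon: 19° + 43/60 + 26/3600 = 19 + 0.716667 + 0.007222 = 19.7238889
  hemisphere W, so the sign is −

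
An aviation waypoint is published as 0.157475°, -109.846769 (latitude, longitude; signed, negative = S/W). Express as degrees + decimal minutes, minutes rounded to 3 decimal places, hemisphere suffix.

0° 9.449′ N, 109° 50.806′ W

Lat: minutes = (0.157475 − 0) × 60 = 9.44850
Longitude is negative → W; |value| = 109.846769
λ: fractional part 0.846769 → 50.80614 minutes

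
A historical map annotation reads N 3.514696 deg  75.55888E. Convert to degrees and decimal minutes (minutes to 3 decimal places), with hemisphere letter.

3° 30.882′ N, 75° 33.533′ E

Lat: minutes = (3.514696 − 3) × 60 = 30.88176
λ: minutes = (75.558880 − 75) × 60 = 33.53280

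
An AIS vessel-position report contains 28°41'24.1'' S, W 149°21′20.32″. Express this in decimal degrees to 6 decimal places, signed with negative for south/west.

φ: 41′ + 24.1″ = 41.40167′; 28 + 41.40167/60 = 28.6900278
S → negative
λ: 149° + 21/60 + 20.32/3600 = 149 + 0.350000 + 0.005644 = 149.3556444
hemisphere W, so the sign is −

-28.690028, -149.355644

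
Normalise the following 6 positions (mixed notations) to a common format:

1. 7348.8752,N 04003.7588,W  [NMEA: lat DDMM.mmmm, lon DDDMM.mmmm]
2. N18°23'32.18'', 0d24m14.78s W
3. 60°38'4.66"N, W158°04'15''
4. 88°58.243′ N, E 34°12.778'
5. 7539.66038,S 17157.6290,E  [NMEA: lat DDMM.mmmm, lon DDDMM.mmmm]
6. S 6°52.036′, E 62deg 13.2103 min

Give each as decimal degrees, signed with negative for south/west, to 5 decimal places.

1. 73.81459, -40.06265
2. 18.39227, -0.40411
3. 60.63463, -158.07083
4. 88.97072, 34.21297
5. -75.66101, 171.96048
6. -6.86727, 62.22017

Point 1:
  Latitude: degrees = first 2 digits = 73, minutes = 48.8752; 73 + 48.8752/60 = 73.814587
  N → positive
  λ: degrees = first 3 digits = 40, minutes = 3.7588; 40 + 3.7588/60 = 40.062647
  W → negative
Point 2:
  φ: 18 + 23/60 + 32.18/3600 = 18.392272
  N → positive
  λ: 0 + 24/60 + 14.78/3600 = 0.404106
  W ⇒ negate
Point 3:
  φ: 60 + 38/60 + 4.66/3600 = 60.634628
  N → positive
  Lon: 158 + 4/60 + 15/3600 = 158.070833
  W → negative
Point 4:
  Latitude: 58.243′ = 0.970717°; total 88.970717
  N → positive
  λ: 34 + 12.778/60 = 34.212967
  E ⇒ keep positive
Point 5:
  φ: split at 2 digits → 75° and 39.66038′; 75 + 39.66038/60 = 75.661006
  hemisphere S, so the sign is −
  λ: split at 3 digits → 171° and 57.629′; 171 + 57.629/60 = 171.960483
  E → positive
Point 6:
  Lat: 52.036′ = 0.867267°; total 6.867267
  hemisphere S, so the sign is −
  Longitude: 62 + 13.2103/60 = 62.220172
  E ⇒ keep positive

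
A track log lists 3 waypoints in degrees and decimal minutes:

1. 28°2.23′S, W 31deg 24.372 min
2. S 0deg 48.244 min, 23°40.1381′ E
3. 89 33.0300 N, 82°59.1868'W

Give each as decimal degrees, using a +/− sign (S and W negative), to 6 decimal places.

Point 1:
  φ: 2.23′ = 0.037167°; total 28.0371667
  hemisphere S, so the sign is −
  λ: 24.372′ = 0.406200°; total 31.4062000
  W → negative
Point 2:
  φ: 48.244′ = 0.804067°; total 0.8040667
  S → negative
  Longitude: 23 + 40.1381/60 = 23.6689683
  E ⇒ keep positive
Point 3:
  Lat: 33.03′ = 0.550500°; total 89.5505000
  N ⇒ keep positive
  Lon: 59.1868′ = 0.986447°; total 82.9864467
  hemisphere W, so the sign is −

1. -28.037167, -31.406200
2. -0.804067, 23.668968
3. 89.550500, -82.986447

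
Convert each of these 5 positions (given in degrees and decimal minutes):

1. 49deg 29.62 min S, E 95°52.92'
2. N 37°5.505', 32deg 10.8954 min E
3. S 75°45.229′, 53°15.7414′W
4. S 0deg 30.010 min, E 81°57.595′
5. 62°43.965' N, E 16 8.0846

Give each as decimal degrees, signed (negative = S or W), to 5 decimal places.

1. -49.49367, 95.88200
2. 37.09175, 32.18159
3. -75.75382, -53.26236
4. -0.50017, 81.95992
5. 62.73275, 16.13474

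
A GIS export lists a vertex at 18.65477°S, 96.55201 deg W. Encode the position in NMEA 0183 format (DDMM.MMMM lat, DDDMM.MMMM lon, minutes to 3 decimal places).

1839.286,S / 09633.121,W

Lat: minutes = (18.654770 − 18) × 60 = 39.28620
λ: minutes = (96.552010 − 96) × 60 = 33.12060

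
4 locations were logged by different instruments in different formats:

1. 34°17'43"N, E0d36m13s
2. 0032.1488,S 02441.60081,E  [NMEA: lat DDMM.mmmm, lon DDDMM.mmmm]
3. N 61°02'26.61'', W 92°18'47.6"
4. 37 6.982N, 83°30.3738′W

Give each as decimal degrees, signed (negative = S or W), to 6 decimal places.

1. 34.295278, 0.603611
2. -0.535813, 24.693347
3. 61.040725, -92.313222
4. 37.116367, -83.506230

Point 1:
  Lat: 34 + 17/60 + 43/3600 = 34.2952778
  N ⇒ keep positive
  Lon: 36′ + 13″ = 36.21667′; 0 + 36.21667/60 = 0.6036111
  E ⇒ keep positive
Point 2:
  Lat: split at 2 digits → 00° and 32.1488′; 0 + 32.1488/60 = 0.5358133
  S → negative
  Longitude: degrees = first 3 digits = 24, minutes = 41.60081; 24 + 41.60081/60 = 24.6933468
  E ⇒ keep positive
Point 3:
  φ: 61 + 2/60 + 26.61/3600 = 61.0407250
  N ⇒ keep positive
  λ: 92° + 18/60 + 47.6/3600 = 92 + 0.300000 + 0.013222 = 92.3132222
  W → negative
Point 4:
  φ: 37 + 6.982/60 = 37.1163667
  N ⇒ keep positive
  λ: 83 + 30.3738/60 = 83.5062300
  hemisphere W, so the sign is −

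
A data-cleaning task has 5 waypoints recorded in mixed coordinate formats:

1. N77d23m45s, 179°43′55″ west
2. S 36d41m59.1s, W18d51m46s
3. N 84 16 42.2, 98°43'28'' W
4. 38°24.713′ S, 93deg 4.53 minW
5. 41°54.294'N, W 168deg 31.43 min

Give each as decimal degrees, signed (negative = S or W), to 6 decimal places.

Point 1:
  Lat: 77° + 23/60 + 45/3600 = 77 + 0.383333 + 0.012500 = 77.3958333
  N ⇒ keep positive
  Longitude: 179° + 43/60 + 55/3600 = 179 + 0.716667 + 0.015278 = 179.7319444
  W ⇒ negate
Point 2:
  Latitude: 36° + 41/60 + 59.1/3600 = 36 + 0.683333 + 0.016417 = 36.6997500
  S → negative
  Lon: 18° + 51/60 + 46/3600 = 18 + 0.850000 + 0.012778 = 18.8627778
  W ⇒ negate
Point 3:
  φ: 84 + 16/60 + 42.2/3600 = 84.2783889
  N ⇒ keep positive
  Lon: 98° + 43/60 + 28/3600 = 98 + 0.716667 + 0.007778 = 98.7244444
  hemisphere W, so the sign is −
Point 4:
  Latitude: 38 + 24.713/60 = 38.4118833
  hemisphere S, so the sign is −
  Lon: 4.53′ = 0.075500°; total 93.0755000
  W → negative
Point 5:
  Lat: 54.294′ = 0.904900°; total 41.9049000
  N → positive
  Lon: 31.43′ = 0.523833°; total 168.5238333
  W → negative

1. 77.395833, -179.731944
2. -36.699750, -18.862778
3. 84.278389, -98.724444
4. -38.411883, -93.075500
5. 41.904900, -168.523833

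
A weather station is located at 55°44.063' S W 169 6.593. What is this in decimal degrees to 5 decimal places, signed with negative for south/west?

-55.73438, -169.10988

Latitude: 55 + 44.063/60 = 55.734383
S ⇒ negate
Lon: 6.593′ = 0.109883°; total 169.109883
W ⇒ negate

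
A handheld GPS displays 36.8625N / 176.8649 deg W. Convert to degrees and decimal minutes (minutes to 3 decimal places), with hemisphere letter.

36° 51.750′ N, 176° 51.894′ W

Lat: minutes = (36.862500 − 36) × 60 = 51.75000
Lon: fractional part 0.864900 → 51.89400 minutes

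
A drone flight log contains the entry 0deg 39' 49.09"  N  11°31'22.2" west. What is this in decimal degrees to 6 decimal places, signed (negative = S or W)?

0.663636, -11.522833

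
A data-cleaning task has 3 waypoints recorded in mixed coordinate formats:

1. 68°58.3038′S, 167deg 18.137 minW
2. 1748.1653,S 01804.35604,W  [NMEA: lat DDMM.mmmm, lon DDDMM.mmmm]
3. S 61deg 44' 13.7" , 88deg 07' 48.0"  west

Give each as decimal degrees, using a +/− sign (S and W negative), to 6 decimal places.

1. -68.971730, -167.302283
2. -17.802755, -18.072601
3. -61.737139, -88.130000

Point 1:
  φ: 68 + 58.3038/60 = 68.9717300
  hemisphere S, so the sign is −
  Longitude: 167 + 18.137/60 = 167.3022833
  W → negative
Point 2:
  Latitude: split at 2 digits → 17° and 48.1653′; 17 + 48.1653/60 = 17.8027550
  S ⇒ negate
  Lon: split at 3 digits → 018° and 4.35604′; 18 + 4.35604/60 = 18.0726007
  W ⇒ negate
Point 3:
  Latitude: 44′ + 13.7″ = 44.22833′; 61 + 44.22833/60 = 61.7371389
  hemisphere S, so the sign is −
  λ: 7′ + 48″ = 7.80000′; 88 + 7.80000/60 = 88.1300000
  W → negative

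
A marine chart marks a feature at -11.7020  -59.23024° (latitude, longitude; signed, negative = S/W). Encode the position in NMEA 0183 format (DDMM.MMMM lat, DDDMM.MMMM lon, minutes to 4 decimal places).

1142.1200,S / 05913.8144,W

Latitude is negative → S; |value| = 11.702000
φ: fractional part 0.702000 → 42.120000 minutes
Longitude is negative → W; |value| = 59.230240
Longitude: 59° + 0.230240 × 60 = 59° 13.814400′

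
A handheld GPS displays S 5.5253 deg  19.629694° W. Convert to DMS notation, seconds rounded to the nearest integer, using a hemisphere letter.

Lat: 0.525300° → 31.51800′; 0.51800 × 60 = 31.08″
Lon: 0.629694° → 37.78164′; 0.78164 × 60 = 46.90″

5°31′31″ S, 19°37′47″ W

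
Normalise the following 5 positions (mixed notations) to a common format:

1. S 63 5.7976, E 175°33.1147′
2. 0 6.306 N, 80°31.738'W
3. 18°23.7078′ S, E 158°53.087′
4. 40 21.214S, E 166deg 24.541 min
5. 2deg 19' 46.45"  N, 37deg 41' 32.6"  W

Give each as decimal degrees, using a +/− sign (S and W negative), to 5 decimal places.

1. -63.09663, 175.55191
2. 0.10510, -80.52897
3. -18.39513, 158.88478
4. -40.35357, 166.40902
5. 2.32957, -37.69239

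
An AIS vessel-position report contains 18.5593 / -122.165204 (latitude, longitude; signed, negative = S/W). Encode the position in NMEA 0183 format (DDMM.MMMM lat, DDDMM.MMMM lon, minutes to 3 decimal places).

φ: 18° + 0.559300 × 60 = 18° 33.55800′
Longitude is negative → W; |value| = 122.165204
λ: fractional part 0.165204 → 9.91224 minutes

1833.558,N / 12209.912,W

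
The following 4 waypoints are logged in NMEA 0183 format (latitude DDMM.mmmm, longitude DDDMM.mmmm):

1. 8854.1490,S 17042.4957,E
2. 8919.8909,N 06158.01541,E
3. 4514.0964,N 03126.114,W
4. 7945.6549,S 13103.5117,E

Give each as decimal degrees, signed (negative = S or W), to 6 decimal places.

1. -88.902483, 170.708262
2. 89.331515, 61.966924
3. 45.234940, -31.435233
4. -79.760915, 131.058528

Point 1:
  Latitude: degrees = first 2 digits = 88, minutes = 54.149; 88 + 54.149/60 = 88.9024833
  hemisphere S, so the sign is −
  Longitude: split at 3 digits → 170° and 42.4957′; 170 + 42.4957/60 = 170.7082617
  E ⇒ keep positive
Point 2:
  φ: degrees = first 2 digits = 89, minutes = 19.8909; 89 + 19.8909/60 = 89.3315150
  N ⇒ keep positive
  Lon: split at 3 digits → 061° and 58.01541′; 61 + 58.01541/60 = 61.9669235
  E → positive
Point 3:
  φ: degrees = first 2 digits = 45, minutes = 14.0964; 45 + 14.0964/60 = 45.2349400
  N ⇒ keep positive
  Lon: degrees = first 3 digits = 31, minutes = 26.114; 31 + 26.114/60 = 31.4352333
  hemisphere W, so the sign is −
Point 4:
  φ: degrees = first 2 digits = 79, minutes = 45.6549; 79 + 45.6549/60 = 79.7609150
  S → negative
  Lon: split at 3 digits → 131° and 3.5117′; 131 + 3.5117/60 = 131.0585283
  E ⇒ keep positive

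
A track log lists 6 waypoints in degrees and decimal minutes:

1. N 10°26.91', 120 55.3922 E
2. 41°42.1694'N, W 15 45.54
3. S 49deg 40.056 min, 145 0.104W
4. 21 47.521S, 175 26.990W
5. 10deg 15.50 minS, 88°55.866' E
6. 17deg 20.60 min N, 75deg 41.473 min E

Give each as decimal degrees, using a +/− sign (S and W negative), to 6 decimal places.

Point 1:
  Lat: 10 + 26.91/60 = 10.4485000
  N ⇒ keep positive
  Lon: 120 + 55.3922/60 = 120.9232033
  E ⇒ keep positive
Point 2:
  Lat: 41 + 42.1694/60 = 41.7028233
  N ⇒ keep positive
  Longitude: 15 + 45.54/60 = 15.7590000
  W ⇒ negate
Point 3:
  Latitude: 40.056′ = 0.667600°; total 49.6676000
  S → negative
  λ: 0.104′ = 0.001733°; total 145.0017333
  hemisphere W, so the sign is −
Point 4:
  φ: 21 + 47.521/60 = 21.7920167
  S ⇒ negate
  Lon: 26.99′ = 0.449833°; total 175.4498333
  W ⇒ negate
Point 5:
  Lat: 10 + 15.5/60 = 10.2583333
  S → negative
  Longitude: 55.866′ = 0.931100°; total 88.9311000
  E ⇒ keep positive
Point 6:
  φ: 17 + 20.6/60 = 17.3433333
  N → positive
  Longitude: 41.473′ = 0.691217°; total 75.6912167
  E → positive

1. 10.448500, 120.923203
2. 41.702823, -15.759000
3. -49.667600, -145.001733
4. -21.792017, -175.449833
5. -10.258333, 88.931100
6. 17.343333, 75.691217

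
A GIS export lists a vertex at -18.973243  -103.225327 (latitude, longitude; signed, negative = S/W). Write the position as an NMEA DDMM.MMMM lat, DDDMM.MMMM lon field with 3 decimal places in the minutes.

Latitude is negative → S; |value| = 18.973243
Lat: minutes = (18.973243 − 18) × 60 = 58.39458
Longitude is negative → W; |value| = 103.225327
Longitude: minutes = (103.225327 − 103) × 60 = 13.51962

1858.395,S / 10313.520,W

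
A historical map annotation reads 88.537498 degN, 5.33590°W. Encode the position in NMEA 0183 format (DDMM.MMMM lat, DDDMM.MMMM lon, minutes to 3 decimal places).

8832.250,N / 00520.154,W

Latitude: fractional part 0.537498 → 32.24988 minutes
λ: fractional part 0.335900 → 20.15400 minutes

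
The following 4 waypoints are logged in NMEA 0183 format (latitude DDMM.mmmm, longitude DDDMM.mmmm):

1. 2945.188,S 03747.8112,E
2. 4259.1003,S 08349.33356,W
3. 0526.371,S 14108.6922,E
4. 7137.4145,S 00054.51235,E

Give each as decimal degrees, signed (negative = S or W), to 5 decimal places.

Point 1:
  Latitude: degrees = first 2 digits = 29, minutes = 45.188; 29 + 45.188/60 = 29.753133
  S → negative
  Longitude: degrees = first 3 digits = 37, minutes = 47.8112; 37 + 47.8112/60 = 37.796853
  E ⇒ keep positive
Point 2:
  Latitude: split at 2 digits → 42° and 59.1003′; 42 + 59.1003/60 = 42.985005
  S → negative
  Longitude: split at 3 digits → 083° and 49.33356′; 83 + 49.33356/60 = 83.822226
  W → negative
Point 3:
  φ: degrees = first 2 digits = 5, minutes = 26.371; 5 + 26.371/60 = 5.439517
  S → negative
  λ: degrees = first 3 digits = 141, minutes = 8.6922; 141 + 8.6922/60 = 141.144870
  E → positive
Point 4:
  φ: split at 2 digits → 71° and 37.4145′; 71 + 37.4145/60 = 71.623575
  hemisphere S, so the sign is −
  Longitude: degrees = first 3 digits = 0, minutes = 54.51235; 0 + 54.51235/60 = 0.908539
  E ⇒ keep positive

1. -29.75313, 37.79685
2. -42.98501, -83.82223
3. -5.43952, 141.14487
4. -71.62358, 0.90854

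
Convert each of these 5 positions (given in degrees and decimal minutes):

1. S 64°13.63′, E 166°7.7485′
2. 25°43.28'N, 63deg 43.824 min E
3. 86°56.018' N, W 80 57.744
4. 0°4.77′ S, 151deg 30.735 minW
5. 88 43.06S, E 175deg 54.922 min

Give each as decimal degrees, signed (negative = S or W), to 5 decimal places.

Point 1:
  Latitude: 13.63′ = 0.227167°; total 64.227167
  S ⇒ negate
  λ: 166 + 7.7485/60 = 166.129142
  E ⇒ keep positive
Point 2:
  Latitude: 25 + 43.28/60 = 25.721333
  N → positive
  Longitude: 43.824′ = 0.730400°; total 63.730400
  E → positive
Point 3:
  φ: 86 + 56.018/60 = 86.933633
  N ⇒ keep positive
  Lon: 80 + 57.744/60 = 80.962400
  W → negative
Point 4:
  Latitude: 4.77′ = 0.079500°; total 0.079500
  S ⇒ negate
  Longitude: 151 + 30.735/60 = 151.512250
  hemisphere W, so the sign is −
Point 5:
  Lat: 88 + 43.06/60 = 88.717667
  S ⇒ negate
  Lon: 54.922′ = 0.915367°; total 175.915367
  E → positive

1. -64.22717, 166.12914
2. 25.72133, 63.73040
3. 86.93363, -80.96240
4. -0.07950, -151.51225
5. -88.71767, 175.91537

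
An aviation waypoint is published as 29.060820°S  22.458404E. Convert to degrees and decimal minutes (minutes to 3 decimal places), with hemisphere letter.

29° 3.649′ S, 22° 27.504′ E

Latitude: 29° + 0.060820 × 60 = 29° 3.64920′
Lon: fractional part 0.458404 → 27.50424 minutes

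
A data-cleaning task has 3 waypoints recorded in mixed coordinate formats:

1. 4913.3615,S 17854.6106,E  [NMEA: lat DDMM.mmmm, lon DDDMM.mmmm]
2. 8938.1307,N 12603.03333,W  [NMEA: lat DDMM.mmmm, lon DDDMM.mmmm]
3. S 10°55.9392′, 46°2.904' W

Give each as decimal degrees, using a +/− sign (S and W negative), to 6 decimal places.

Point 1:
  φ: split at 2 digits → 49° and 13.3615′; 49 + 13.3615/60 = 49.2226917
  hemisphere S, so the sign is −
  Lon: split at 3 digits → 178° and 54.6106′; 178 + 54.6106/60 = 178.9101767
  E ⇒ keep positive
Point 2:
  φ: degrees = first 2 digits = 89, minutes = 38.1307; 89 + 38.1307/60 = 89.6355117
  N → positive
  Lon: split at 3 digits → 126° and 3.03333′; 126 + 3.03333/60 = 126.0505555
  W → negative
Point 3:
  Latitude: 55.9392′ = 0.932320°; total 10.9323200
  S → negative
  Longitude: 2.904′ = 0.048400°; total 46.0484000
  W → negative

1. -49.222692, 178.910177
2. 89.635512, -126.050556
3. -10.932320, -46.048400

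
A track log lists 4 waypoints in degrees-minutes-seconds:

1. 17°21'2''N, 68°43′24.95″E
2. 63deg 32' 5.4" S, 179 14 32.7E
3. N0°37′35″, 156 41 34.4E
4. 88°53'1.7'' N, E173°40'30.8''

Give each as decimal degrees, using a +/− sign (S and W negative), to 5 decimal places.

Point 1:
  Lat: 17° + 21/60 + 2/3600 = 17 + 0.350000 + 0.000556 = 17.350556
  N → positive
  Longitude: 43′ + 24.95″ = 43.41583′; 68 + 43.41583/60 = 68.723597
  E ⇒ keep positive
Point 2:
  φ: 63 + 32/60 + 5.4/3600 = 63.534833
  S → negative
  Longitude: 179° + 14/60 + 32.7/3600 = 179 + 0.233333 + 0.009083 = 179.242417
  E ⇒ keep positive
Point 3:
  Lat: 37′ + 35″ = 37.58333′; 0 + 37.58333/60 = 0.626389
  N → positive
  Lon: 156° + 41/60 + 34.4/3600 = 156 + 0.683333 + 0.009556 = 156.692889
  E → positive
Point 4:
  Latitude: 88 + 53/60 + 1.7/3600 = 88.883806
  N → positive
  Longitude: 40′ + 30.8″ = 40.51333′; 173 + 40.51333/60 = 173.675222
  E → positive

1. 17.35056, 68.72360
2. -63.53483, 179.24242
3. 0.62639, 156.69289
4. 88.88381, 173.67522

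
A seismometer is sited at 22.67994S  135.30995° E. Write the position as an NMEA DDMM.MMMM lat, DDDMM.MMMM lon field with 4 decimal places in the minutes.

Lat: 22° + 0.679940 × 60 = 22° 40.796400′
λ: minutes = (135.309950 − 135) × 60 = 18.597000

2240.7964,S / 13518.5970,E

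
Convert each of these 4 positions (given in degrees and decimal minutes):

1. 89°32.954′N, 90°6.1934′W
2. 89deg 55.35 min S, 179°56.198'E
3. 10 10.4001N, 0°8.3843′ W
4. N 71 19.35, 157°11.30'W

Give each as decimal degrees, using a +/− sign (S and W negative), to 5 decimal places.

1. 89.54923, -90.10322
2. -89.92250, 179.93663
3. 10.17334, -0.13974
4. 71.32250, -157.18833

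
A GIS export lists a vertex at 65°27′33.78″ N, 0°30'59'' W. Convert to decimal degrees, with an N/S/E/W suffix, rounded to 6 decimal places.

Latitude: 65 + 27/60 + 33.78/3600 = 65.4593833
Longitude: 0° + 30/60 + 59/3600 = 0 + 0.500000 + 0.016389 = 0.5163889

65.459383° N, 0.516389° W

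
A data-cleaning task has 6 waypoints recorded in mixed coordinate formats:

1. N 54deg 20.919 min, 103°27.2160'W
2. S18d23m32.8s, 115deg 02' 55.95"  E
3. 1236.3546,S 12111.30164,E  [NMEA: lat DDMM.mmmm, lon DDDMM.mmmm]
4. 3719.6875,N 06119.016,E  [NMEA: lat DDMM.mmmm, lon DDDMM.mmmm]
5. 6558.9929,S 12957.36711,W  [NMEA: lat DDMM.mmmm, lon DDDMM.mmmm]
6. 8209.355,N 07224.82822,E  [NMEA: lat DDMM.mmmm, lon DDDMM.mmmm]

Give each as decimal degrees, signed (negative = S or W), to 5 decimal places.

Point 1:
  φ: 20.919′ = 0.348650°; total 54.348650
  N ⇒ keep positive
  λ: 27.216′ = 0.453600°; total 103.453600
  hemisphere W, so the sign is −
Point 2:
  φ: 23′ + 32.8″ = 23.54667′; 18 + 23.54667/60 = 18.392444
  hemisphere S, so the sign is −
  Lon: 2′ + 55.95″ = 2.93250′; 115 + 2.93250/60 = 115.048875
  E → positive
Point 3:
  Lat: degrees = first 2 digits = 12, minutes = 36.3546; 12 + 36.3546/60 = 12.605910
  hemisphere S, so the sign is −
  Longitude: degrees = first 3 digits = 121, minutes = 11.30164; 121 + 11.30164/60 = 121.188361
  E ⇒ keep positive
Point 4:
  φ: degrees = first 2 digits = 37, minutes = 19.6875; 37 + 19.6875/60 = 37.328125
  N ⇒ keep positive
  Lon: split at 3 digits → 061° and 19.016′; 61 + 19.016/60 = 61.316933
  E → positive
Point 5:
  Lat: split at 2 digits → 65° and 58.9929′; 65 + 58.9929/60 = 65.983215
  S → negative
  λ: degrees = first 3 digits = 129, minutes = 57.36711; 129 + 57.36711/60 = 129.956119
  W ⇒ negate
Point 6:
  φ: degrees = first 2 digits = 82, minutes = 9.355; 82 + 9.355/60 = 82.155917
  N → positive
  Lon: split at 3 digits → 072° and 24.82822′; 72 + 24.82822/60 = 72.413804
  E ⇒ keep positive

1. 54.34865, -103.45360
2. -18.39244, 115.04888
3. -12.60591, 121.18836
4. 37.32813, 61.31693
5. -65.98322, -129.95612
6. 82.15592, 72.41380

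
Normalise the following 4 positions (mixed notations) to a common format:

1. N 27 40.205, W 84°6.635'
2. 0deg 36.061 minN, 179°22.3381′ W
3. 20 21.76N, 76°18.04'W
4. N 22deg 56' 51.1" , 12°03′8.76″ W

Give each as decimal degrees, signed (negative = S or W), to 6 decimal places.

Point 1:
  Latitude: 40.205′ = 0.670083°; total 27.6700833
  N → positive
  Lon: 84 + 6.635/60 = 84.1105833
  W ⇒ negate
Point 2:
  Latitude: 0 + 36.061/60 = 0.6010167
  N → positive
  λ: 179 + 22.3381/60 = 179.3723017
  W ⇒ negate
Point 3:
  Lat: 21.76′ = 0.362667°; total 20.3626667
  N ⇒ keep positive
  Longitude: 76 + 18.04/60 = 76.3006667
  W ⇒ negate
Point 4:
  φ: 22 + 56/60 + 51.1/3600 = 22.9475278
  N ⇒ keep positive
  λ: 12° + 3/60 + 8.76/3600 = 12 + 0.050000 + 0.002433 = 12.0524333
  W ⇒ negate

1. 27.670083, -84.110583
2. 0.601017, -179.372302
3. 20.362667, -76.300667
4. 22.947528, -12.052433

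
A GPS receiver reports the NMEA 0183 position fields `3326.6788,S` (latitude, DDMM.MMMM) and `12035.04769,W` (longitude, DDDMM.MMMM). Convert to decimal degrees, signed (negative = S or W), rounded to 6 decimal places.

-33.444647, -120.584128

Latitude: split at 2 digits → 33° and 26.6788′; 33 + 26.6788/60 = 33.4446467
hemisphere S, so the sign is −
Lon: split at 3 digits → 120° and 35.04769′; 120 + 35.04769/60 = 120.5841282
W ⇒ negate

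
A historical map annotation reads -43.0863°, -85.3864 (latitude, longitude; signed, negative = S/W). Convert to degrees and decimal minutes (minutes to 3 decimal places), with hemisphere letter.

Latitude is negative → S; |value| = 43.086300
Latitude: fractional part 0.086300 → 5.17800 minutes
Longitude is negative → W; |value| = 85.386400
Lon: minutes = (85.386400 − 85) × 60 = 23.18400

43° 5.178′ S, 85° 23.184′ W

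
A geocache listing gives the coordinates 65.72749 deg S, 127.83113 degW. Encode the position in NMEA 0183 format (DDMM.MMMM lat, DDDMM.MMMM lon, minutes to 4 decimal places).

Lat: 65° + 0.727490 × 60 = 65° 43.649400′
Lon: 127° + 0.831130 × 60 = 127° 49.867800′

6543.6494,S / 12749.8678,W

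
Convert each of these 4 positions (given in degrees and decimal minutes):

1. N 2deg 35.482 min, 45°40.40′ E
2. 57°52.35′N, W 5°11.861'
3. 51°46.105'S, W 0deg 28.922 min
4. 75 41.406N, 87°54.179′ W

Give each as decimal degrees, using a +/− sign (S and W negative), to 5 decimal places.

1. 2.59137, 45.67333
2. 57.87250, -5.19768
3. -51.76842, -0.48203
4. 75.69010, -87.90298

Point 1:
  φ: 35.482′ = 0.591367°; total 2.591367
  N ⇒ keep positive
  Longitude: 45 + 40.4/60 = 45.673333
  E ⇒ keep positive
Point 2:
  φ: 57 + 52.35/60 = 57.872500
  N ⇒ keep positive
  Longitude: 5 + 11.861/60 = 5.197683
  W ⇒ negate
Point 3:
  φ: 46.105′ = 0.768417°; total 51.768417
  S → negative
  Lon: 28.922′ = 0.482033°; total 0.482033
  W ⇒ negate
Point 4:
  Lat: 75 + 41.406/60 = 75.690100
  N ⇒ keep positive
  Lon: 54.179′ = 0.902983°; total 87.902983
  W ⇒ negate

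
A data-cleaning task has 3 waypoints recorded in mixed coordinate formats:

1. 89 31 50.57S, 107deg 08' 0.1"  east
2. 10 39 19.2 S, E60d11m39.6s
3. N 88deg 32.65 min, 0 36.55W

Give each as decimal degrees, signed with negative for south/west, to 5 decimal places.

Point 1:
  Latitude: 89° + 31/60 + 50.57/3600 = 89 + 0.516667 + 0.014047 = 89.530714
  hemisphere S, so the sign is −
  λ: 107 + 8/60 + 0.1/3600 = 107.133361
  E ⇒ keep positive
Point 2:
  Latitude: 10° + 39/60 + 19.2/3600 = 10 + 0.650000 + 0.005333 = 10.655333
  hemisphere S, so the sign is −
  λ: 60 + 11/60 + 39.6/3600 = 60.194333
  E ⇒ keep positive
Point 3:
  φ: 32.65′ = 0.544167°; total 88.544167
  N → positive
  Longitude: 0 + 36.55/60 = 0.609167
  W → negative

1. -89.53071, 107.13336
2. -10.65533, 60.19433
3. 88.54417, -0.60917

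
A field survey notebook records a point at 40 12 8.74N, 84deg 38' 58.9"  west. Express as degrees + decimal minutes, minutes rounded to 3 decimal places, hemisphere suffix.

40° 12.146′ N, 84° 38.982′ W

Lat: 12 + 8.74/60 = 12.14567′
λ: seconds/60 = 0.98167; minutes = 38 + 0.98167 = 38.98167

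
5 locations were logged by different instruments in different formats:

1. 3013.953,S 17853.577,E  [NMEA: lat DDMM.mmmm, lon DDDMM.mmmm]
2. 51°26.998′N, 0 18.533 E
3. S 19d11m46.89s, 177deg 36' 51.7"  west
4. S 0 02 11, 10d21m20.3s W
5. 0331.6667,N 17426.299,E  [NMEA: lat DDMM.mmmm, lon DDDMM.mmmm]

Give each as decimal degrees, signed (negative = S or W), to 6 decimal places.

1. -30.232550, 178.892950
2. 51.449967, 0.308883
3. -19.196358, -177.614361
4. -0.036389, -10.355639
5. 3.527778, 174.438317

Point 1:
  φ: degrees = first 2 digits = 30, minutes = 13.953; 30 + 13.953/60 = 30.2325500
  S → negative
  Lon: split at 3 digits → 178° and 53.577′; 178 + 53.577/60 = 178.8929500
  E ⇒ keep positive
Point 2:
  Lat: 51 + 26.998/60 = 51.4499667
  N → positive
  λ: 18.533′ = 0.308883°; total 0.3088833
  E → positive
Point 3:
  Latitude: 19 + 11/60 + 46.89/3600 = 19.1963583
  hemisphere S, so the sign is −
  λ: 177 + 36/60 + 51.7/3600 = 177.6143611
  W → negative
Point 4:
  Lat: 0° + 2/60 + 11/3600 = 0 + 0.033333 + 0.003056 = 0.0363889
  S → negative
  λ: 10° + 21/60 + 20.3/3600 = 10 + 0.350000 + 0.005639 = 10.3556389
  W → negative
Point 5:
  Latitude: degrees = first 2 digits = 3, minutes = 31.6667; 3 + 31.6667/60 = 3.5277783
  N ⇒ keep positive
  Longitude: split at 3 digits → 174° and 26.299′; 174 + 26.299/60 = 174.4383167
  E → positive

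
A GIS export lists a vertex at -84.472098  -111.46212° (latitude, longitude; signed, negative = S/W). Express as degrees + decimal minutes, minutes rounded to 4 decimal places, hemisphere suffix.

Latitude is negative → S; |value| = 84.472098
φ: fractional part 0.472098 → 28.325880 minutes
Longitude is negative → W; |value| = 111.462120
Lon: minutes = (111.462120 − 111) × 60 = 27.727200

84° 28.3259′ S, 111° 27.7272′ W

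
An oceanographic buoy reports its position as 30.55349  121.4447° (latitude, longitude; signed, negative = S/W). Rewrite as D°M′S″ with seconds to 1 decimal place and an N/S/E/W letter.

Lat: whole degrees 30; 33.20940′ → 33′ and 12.564″
λ: 0.444700° → 26.68200′; 0.68200 × 60 = 40.920″

30°33′12.6″ N, 121°26′40.9″ E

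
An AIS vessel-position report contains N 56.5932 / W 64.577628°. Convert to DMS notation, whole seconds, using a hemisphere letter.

56°35′36″ N, 64°34′39″ W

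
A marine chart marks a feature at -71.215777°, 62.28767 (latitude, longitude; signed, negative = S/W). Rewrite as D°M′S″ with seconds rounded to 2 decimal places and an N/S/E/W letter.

71°12′56.80″ S, 62°17′15.61″ E

Latitude is negative → S; |value| = 71.215777
Latitude: whole degrees 71; 12.94662′ → 12′ and 56.7972″
λ: 0.287670° → 17.26020′; 0.26020 × 60 = 15.6120″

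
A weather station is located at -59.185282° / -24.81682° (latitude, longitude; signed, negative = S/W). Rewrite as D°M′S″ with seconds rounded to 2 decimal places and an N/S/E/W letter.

Latitude is negative → S; |value| = 59.185282
Latitude: 0.185282° → 11.11692′; 0.11692 × 60 = 7.0152″
Longitude is negative → W; |value| = 24.816820
Longitude: 0.816820° → 49.00920′; 0.00920 × 60 = 0.5520″

59°11′7.02″ S, 24°49′0.55″ W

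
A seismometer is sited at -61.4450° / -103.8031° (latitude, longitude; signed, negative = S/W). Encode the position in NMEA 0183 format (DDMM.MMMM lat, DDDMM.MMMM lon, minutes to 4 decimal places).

6126.7000,S / 10348.1860,W

Latitude is negative → S; |value| = 61.445000
Lat: fractional part 0.445000 → 26.700000 minutes
Longitude is negative → W; |value| = 103.803100
Longitude: fractional part 0.803100 → 48.186000 minutes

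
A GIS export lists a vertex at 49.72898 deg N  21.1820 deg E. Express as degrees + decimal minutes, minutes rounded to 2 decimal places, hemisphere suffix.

49° 43.74′ N, 21° 10.92′ E

Latitude: fractional part 0.728980 → 43.7388 minutes
Lon: fractional part 0.182000 → 10.9200 minutes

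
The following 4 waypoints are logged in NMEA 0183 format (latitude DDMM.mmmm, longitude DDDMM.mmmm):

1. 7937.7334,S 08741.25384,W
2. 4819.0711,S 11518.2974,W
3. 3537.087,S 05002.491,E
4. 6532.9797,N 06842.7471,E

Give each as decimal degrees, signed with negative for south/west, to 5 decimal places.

1. -79.62889, -87.68756
2. -48.31785, -115.30496
3. -35.61812, 50.04152
4. 65.54966, 68.71245

Point 1:
  Latitude: split at 2 digits → 79° and 37.7334′; 79 + 37.7334/60 = 79.628890
  S ⇒ negate
  λ: split at 3 digits → 087° and 41.25384′; 87 + 41.25384/60 = 87.687564
  W → negative
Point 2:
  φ: split at 2 digits → 48° and 19.0711′; 48 + 19.0711/60 = 48.317852
  hemisphere S, so the sign is −
  λ: degrees = first 3 digits = 115, minutes = 18.2974; 115 + 18.2974/60 = 115.304957
  W ⇒ negate
Point 3:
  φ: split at 2 digits → 35° and 37.087′; 35 + 37.087/60 = 35.618117
  hemisphere S, so the sign is −
  Lon: degrees = first 3 digits = 50, minutes = 2.491; 50 + 2.491/60 = 50.041517
  E ⇒ keep positive
Point 4:
  Lat: degrees = first 2 digits = 65, minutes = 32.9797; 65 + 32.9797/60 = 65.549662
  N → positive
  λ: split at 3 digits → 068° and 42.7471′; 68 + 42.7471/60 = 68.712452
  E → positive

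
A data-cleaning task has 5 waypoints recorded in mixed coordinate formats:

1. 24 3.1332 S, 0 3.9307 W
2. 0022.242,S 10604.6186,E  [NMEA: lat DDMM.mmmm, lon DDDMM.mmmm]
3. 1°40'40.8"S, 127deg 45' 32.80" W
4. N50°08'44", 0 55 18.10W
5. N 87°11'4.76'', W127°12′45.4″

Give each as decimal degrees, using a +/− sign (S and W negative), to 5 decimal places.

1. -24.05222, -0.06551
2. -0.37070, 106.07698
3. -1.67800, -127.75911
4. 50.14556, -0.92169
5. 87.18466, -127.21261

Point 1:
  Latitude: 3.1332′ = 0.052220°; total 24.052220
  S → negative
  Lon: 3.9307′ = 0.065512°; total 0.065512
  W → negative
Point 2:
  Latitude: degrees = first 2 digits = 0, minutes = 22.242; 0 + 22.242/60 = 0.370700
  S → negative
  Longitude: degrees = first 3 digits = 106, minutes = 4.6186; 106 + 4.6186/60 = 106.076977
  E → positive
Point 3:
  φ: 1 + 40/60 + 40.8/3600 = 1.678000
  S → negative
  Longitude: 45′ + 32.8″ = 45.54667′; 127 + 45.54667/60 = 127.759111
  W → negative
Point 4:
  Latitude: 8′ + 44″ = 8.73333′; 50 + 8.73333/60 = 50.145556
  N → positive
  Lon: 55′ + 18.1″ = 55.30167′; 0 + 55.30167/60 = 0.921694
  W ⇒ negate
Point 5:
  φ: 87 + 11/60 + 4.76/3600 = 87.184656
  N ⇒ keep positive
  λ: 127 + 12/60 + 45.4/3600 = 127.212611
  hemisphere W, so the sign is −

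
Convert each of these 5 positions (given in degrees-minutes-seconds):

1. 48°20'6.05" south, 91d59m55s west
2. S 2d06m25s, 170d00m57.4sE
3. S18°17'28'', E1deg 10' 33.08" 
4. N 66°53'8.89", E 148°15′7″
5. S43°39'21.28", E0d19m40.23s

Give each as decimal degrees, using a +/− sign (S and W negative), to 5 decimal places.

1. -48.33501, -91.99861
2. -2.10694, 170.01594
3. -18.29111, 1.17586
4. 66.88580, 148.25194
5. -43.65591, 0.32784

Point 1:
  Latitude: 48 + 20/60 + 6.05/3600 = 48.335014
  S → negative
  Longitude: 59′ + 55″ = 59.91667′; 91 + 59.91667/60 = 91.998611
  W ⇒ negate
Point 2:
  Latitude: 2 + 6/60 + 25/3600 = 2.106944
  S → negative
  Longitude: 170 + 0/60 + 57.4/3600 = 170.015944
  E → positive
Point 3:
  Latitude: 18 + 17/60 + 28/3600 = 18.291111
  S ⇒ negate
  Longitude: 1 + 10/60 + 33.08/3600 = 1.175856
  E ⇒ keep positive
Point 4:
  Lat: 66° + 53/60 + 8.89/3600 = 66 + 0.883333 + 0.002469 = 66.885803
  N ⇒ keep positive
  Longitude: 148° + 15/60 + 7/3600 = 148 + 0.250000 + 0.001944 = 148.251944
  E → positive
Point 5:
  φ: 43° + 39/60 + 21.28/3600 = 43 + 0.650000 + 0.005911 = 43.655911
  S ⇒ negate
  Lon: 0° + 19/60 + 40.23/3600 = 0 + 0.316667 + 0.011175 = 0.327842
  E → positive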